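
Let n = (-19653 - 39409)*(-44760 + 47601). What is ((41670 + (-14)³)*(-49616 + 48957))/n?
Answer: 12826117/83897571 ≈ 0.15288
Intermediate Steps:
n = -167795142 (n = -59062*2841 = -167795142)
((41670 + (-14)³)*(-49616 + 48957))/n = ((41670 + (-14)³)*(-49616 + 48957))/(-167795142) = ((41670 - 2744)*(-659))*(-1/167795142) = (38926*(-659))*(-1/167795142) = -25652234*(-1/167795142) = 12826117/83897571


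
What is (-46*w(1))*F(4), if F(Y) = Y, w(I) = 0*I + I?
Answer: -184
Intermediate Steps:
w(I) = I (w(I) = 0 + I = I)
(-46*w(1))*F(4) = -46*1*4 = -46*4 = -184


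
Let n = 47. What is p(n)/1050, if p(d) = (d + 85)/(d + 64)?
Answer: 22/19425 ≈ 0.0011326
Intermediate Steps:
p(d) = (85 + d)/(64 + d)
p(n)/1050 = ((85 + 47)/(64 + 47))/1050 = (132/111)*(1/1050) = ((1/111)*132)*(1/1050) = (44/37)*(1/1050) = 22/19425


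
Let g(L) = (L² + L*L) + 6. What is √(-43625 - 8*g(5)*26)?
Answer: I*√55273 ≈ 235.1*I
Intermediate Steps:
g(L) = 6 + 2*L² (g(L) = (L² + L²) + 6 = 2*L² + 6 = 6 + 2*L²)
√(-43625 - 8*g(5)*26) = √(-43625 - 8*(6 + 2*5²)*26) = √(-43625 - 8*(6 + 2*25)*26) = √(-43625 - 8*(6 + 50)*26) = √(-43625 - 8*56*26) = √(-43625 - 448*26) = √(-43625 - 11648) = √(-55273) = I*√55273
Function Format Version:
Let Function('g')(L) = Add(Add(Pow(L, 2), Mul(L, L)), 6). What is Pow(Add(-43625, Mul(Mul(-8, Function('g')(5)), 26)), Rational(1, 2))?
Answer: Mul(I, Pow(55273, Rational(1, 2))) ≈ Mul(235.10, I)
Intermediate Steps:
Function('g')(L) = Add(6, Mul(2, Pow(L, 2))) (Function('g')(L) = Add(Add(Pow(L, 2), Pow(L, 2)), 6) = Add(Mul(2, Pow(L, 2)), 6) = Add(6, Mul(2, Pow(L, 2))))
Pow(Add(-43625, Mul(Mul(-8, Function('g')(5)), 26)), Rational(1, 2)) = Pow(Add(-43625, Mul(Mul(-8, Add(6, Mul(2, Pow(5, 2)))), 26)), Rational(1, 2)) = Pow(Add(-43625, Mul(Mul(-8, Add(6, Mul(2, 25))), 26)), Rational(1, 2)) = Pow(Add(-43625, Mul(Mul(-8, Add(6, 50)), 26)), Rational(1, 2)) = Pow(Add(-43625, Mul(Mul(-8, 56), 26)), Rational(1, 2)) = Pow(Add(-43625, Mul(-448, 26)), Rational(1, 2)) = Pow(Add(-43625, -11648), Rational(1, 2)) = Pow(-55273, Rational(1, 2)) = Mul(I, Pow(55273, Rational(1, 2)))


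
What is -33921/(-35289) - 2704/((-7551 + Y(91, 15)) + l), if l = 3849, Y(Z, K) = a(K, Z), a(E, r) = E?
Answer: 8166229/4818909 ≈ 1.6946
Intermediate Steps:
Y(Z, K) = K
-33921/(-35289) - 2704/((-7551 + Y(91, 15)) + l) = -33921/(-35289) - 2704/((-7551 + 15) + 3849) = -33921*(-1/35289) - 2704/(-7536 + 3849) = 3769/3921 - 2704/(-3687) = 3769/3921 - 2704*(-1/3687) = 3769/3921 + 2704/3687 = 8166229/4818909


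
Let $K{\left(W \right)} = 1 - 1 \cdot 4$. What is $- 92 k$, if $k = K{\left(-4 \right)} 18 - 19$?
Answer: $6716$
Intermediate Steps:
$K{\left(W \right)} = -3$ ($K{\left(W \right)} = 1 - 4 = -3$)
$k = -73$ ($k = \left(-3\right) 18 - 19 = -54 - 19 = -73$)
$- 92 k = \left(-92\right) \left(-73\right) = 6716$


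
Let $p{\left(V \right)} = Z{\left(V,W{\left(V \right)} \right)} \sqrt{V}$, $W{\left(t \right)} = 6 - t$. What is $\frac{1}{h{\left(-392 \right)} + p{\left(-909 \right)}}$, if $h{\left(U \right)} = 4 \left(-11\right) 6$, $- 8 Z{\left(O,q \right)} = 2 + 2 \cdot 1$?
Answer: $- \frac{352}{93231} + \frac{2 i \sqrt{101}}{93231} \approx -0.0037756 + 0.00021559 i$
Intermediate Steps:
$Z{\left(O,q \right)} = - \frac{1}{2}$ ($Z{\left(O,q \right)} = - \frac{2 + 2 \cdot 1}{8} = - \frac{2 + 2}{8} = \left(- \frac{1}{8}\right) 4 = - \frac{1}{2}$)
$p{\left(V \right)} = - \frac{\sqrt{V}}{2}$
$h{\left(U \right)} = -264$ ($h{\left(U \right)} = \left(-44\right) 6 = -264$)
$\frac{1}{h{\left(-392 \right)} + p{\left(-909 \right)}} = \frac{1}{-264 - \frac{\sqrt{-909}}{2}} = \frac{1}{-264 - \frac{3 i \sqrt{101}}{2}}$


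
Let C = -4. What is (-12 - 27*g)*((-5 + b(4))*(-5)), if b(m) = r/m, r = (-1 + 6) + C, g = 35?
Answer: -90915/4 ≈ -22729.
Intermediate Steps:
r = 1 (r = (-1 + 6) - 4 = 5 - 4 = 1)
b(m) = 1/m
(-12 - 27*g)*((-5 + b(4))*(-5)) = (-12 - 27*35)*((-5 + 1/4)*(-5)) = (-12 - 945)*((-5 + 1/4)*(-5)) = -(-18183)*(-5)/4 = -957*95/4 = -90915/4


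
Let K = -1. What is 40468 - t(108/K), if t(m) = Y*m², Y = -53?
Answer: 658660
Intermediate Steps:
t(m) = -53*m²
40468 - t(108/K) = 40468 - (-53)*(108/(-1))² = 40468 - (-53)*(108*(-1))² = 40468 - (-53)*(-108)² = 40468 - (-53)*11664 = 40468 - 1*(-618192) = 40468 + 618192 = 658660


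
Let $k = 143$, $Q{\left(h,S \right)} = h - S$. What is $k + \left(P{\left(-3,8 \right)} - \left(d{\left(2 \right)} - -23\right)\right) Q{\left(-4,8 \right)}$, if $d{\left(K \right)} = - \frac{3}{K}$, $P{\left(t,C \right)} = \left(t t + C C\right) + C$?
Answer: $-571$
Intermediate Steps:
$P{\left(t,C \right)} = C + C^{2} + t^{2}$ ($P{\left(t,C \right)} = \left(t^{2} + C^{2}\right) + C = \left(C^{2} + t^{2}\right) + C = C + C^{2} + t^{2}$)
$k + \left(P{\left(-3,8 \right)} - \left(d{\left(2 \right)} - -23\right)\right) Q{\left(-4,8 \right)} = 143 + \left(\left(8 + 8^{2} + \left(-3\right)^{2}\right) - \left(- \frac{3}{2} - -23\right)\right) \left(-4 - 8\right) = 143 + \left(\left(8 + 64 + 9\right) - \left(\left(-3\right) \frac{1}{2} + 23\right)\right) \left(-4 - 8\right) = 143 + \left(81 - \left(- \frac{3}{2} + 23\right)\right) \left(-12\right) = 143 + \left(81 - \frac{43}{2}\right) \left(-12\right) = 143 + \frac{119}{2} \left(-12\right) = 143 - 714 = -571$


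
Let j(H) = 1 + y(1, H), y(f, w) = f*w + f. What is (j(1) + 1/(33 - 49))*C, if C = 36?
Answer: 423/4 ≈ 105.75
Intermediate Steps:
y(f, w) = f + f*w
j(H) = 2 + H (j(H) = 1 + 1*(1 + H) = 1 + (1 + H) = 2 + H)
(j(1) + 1/(33 - 49))*C = ((2 + 1) + 1/(33 - 49))*36 = (3 + 1/(-16))*36 = (3 - 1/16)*36 = (47/16)*36 = 423/4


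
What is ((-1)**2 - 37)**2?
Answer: 1296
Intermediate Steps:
((-1)**2 - 37)**2 = (1 - 37)**2 = (-36)**2 = 1296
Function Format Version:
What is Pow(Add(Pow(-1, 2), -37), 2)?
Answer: 1296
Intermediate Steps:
Pow(Add(Pow(-1, 2), -37), 2) = Pow(Add(1, -37), 2) = Pow(-36, 2) = 1296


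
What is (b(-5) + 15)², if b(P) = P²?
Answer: 1600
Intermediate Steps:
(b(-5) + 15)² = ((-5)² + 15)² = (25 + 15)² = 40² = 1600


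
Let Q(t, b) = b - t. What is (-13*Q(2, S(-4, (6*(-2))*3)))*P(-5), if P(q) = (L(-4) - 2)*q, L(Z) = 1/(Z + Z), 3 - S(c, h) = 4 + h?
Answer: -36465/8 ≈ -4558.1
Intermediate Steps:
S(c, h) = -1 - h (S(c, h) = 3 - (4 + h) = 3 + (-4 - h) = -1 - h)
L(Z) = 1/(2*Z)
P(q) = -17*q/8 (P(q) = ((1/2)/(-4) - 2)*q = ((1/2)*(-1/4) - 2)*q = (-1/8 - 2)*q = -17*q/8)
(-13*Q(2, S(-4, (6*(-2))*3)))*P(-5) = (-13*((-1 - 6*(-2)*3) - 1*2))*(-17/8*(-5)) = -13*((-1 - (-12)*3) - 2)*(85/8) = -13*((-1 - 1*(-36)) - 2)*(85/8) = -13*((-1 + 36) - 2)*(85/8) = -13*(35 - 2)*(85/8) = -13*33*(85/8) = -429*85/8 = -36465/8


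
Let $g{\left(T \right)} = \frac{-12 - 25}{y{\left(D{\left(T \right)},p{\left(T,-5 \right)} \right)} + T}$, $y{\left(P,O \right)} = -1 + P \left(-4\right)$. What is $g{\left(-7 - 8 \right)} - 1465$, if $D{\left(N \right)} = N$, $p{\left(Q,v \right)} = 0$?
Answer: $- \frac{64497}{44} \approx -1465.8$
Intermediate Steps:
$y{\left(P,O \right)} = -1 - 4 P$
$g{\left(T \right)} = - \frac{37}{-1 - 3 T}$ ($g{\left(T \right)} = \frac{-12 - 25}{\left(-1 - 4 T\right) + T} = - \frac{37}{-1 - 3 T}$)
$g{\left(-7 - 8 \right)} - 1465 = \frac{37}{1 + 3 \left(-7 - 8\right)} - 1465 = \frac{37}{1 + 3 \left(-15\right)} - 1465 = \frac{37}{1 - 45} - 1465 = \frac{37}{-44} - 1465 = 37 \left(- \frac{1}{44}\right) - 1465 = - \frac{37}{44} - 1465 = - \frac{64497}{44}$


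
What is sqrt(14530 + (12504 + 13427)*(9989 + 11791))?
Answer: sqrt(564791710) ≈ 23765.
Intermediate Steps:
sqrt(14530 + (12504 + 13427)*(9989 + 11791)) = sqrt(14530 + 25931*21780) = sqrt(14530 + 564777180) = sqrt(564791710)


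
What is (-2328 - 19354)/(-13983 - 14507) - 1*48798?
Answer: -18786937/385 ≈ -48797.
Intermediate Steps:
(-2328 - 19354)/(-13983 - 14507) - 1*48798 = -21682/(-28490) - 48798 = -21682*(-1/28490) - 48798 = 293/385 - 48798 = -18786937/385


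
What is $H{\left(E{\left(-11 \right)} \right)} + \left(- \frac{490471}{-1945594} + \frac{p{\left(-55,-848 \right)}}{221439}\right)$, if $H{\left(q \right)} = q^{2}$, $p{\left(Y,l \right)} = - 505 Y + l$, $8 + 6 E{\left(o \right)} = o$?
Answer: $\frac{26887618955363}{2584982338596} \approx 10.401$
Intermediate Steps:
$E{\left(o \right)} = - \frac{4}{3} + \frac{o}{6}$
$p{\left(Y,l \right)} = l - 505 Y$
$H{\left(E{\left(-11 \right)} \right)} + \left(- \frac{490471}{-1945594} + \frac{p{\left(-55,-848 \right)}}{221439}\right) = \left(- \frac{4}{3} + \frac{1}{6} \left(-11\right)\right)^{2} + \left(- \frac{490471}{-1945594} + \frac{-848 - -27775}{221439}\right) = \left(- \frac{4}{3} - \frac{11}{6}\right)^{2} + \left(\left(-490471\right) \left(- \frac{1}{1945594}\right) + \left(-848 + 27775\right) \frac{1}{221439}\right) = \left(- \frac{19}{6}\right)^{2} + \left(\frac{490471}{1945594} + 26927 \cdot \frac{1}{221439}\right) = \frac{361}{36} + \left(\frac{490471}{1945594} + \frac{26927}{221439}\right) = \frac{361}{36} + \frac{160998417407}{430830389766} = \frac{26887618955363}{2584982338596}$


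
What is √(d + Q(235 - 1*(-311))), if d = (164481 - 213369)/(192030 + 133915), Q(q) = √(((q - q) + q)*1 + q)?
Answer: √(-15934799160 + 212480286050*√273)/325945 ≈ 5.7355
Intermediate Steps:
Q(q) = √2*√q (Q(q) = √((0 + q)*1 + q) = √(q*1 + q) = √(q + q) = √(2*q) = √2*√q)
d = -48888/325945 ≈ -0.14999
√(d + Q(235 - 1*(-311))) = √(-48888/325945 + √2*√(235 - 1*(-311))) = √(-48888/325945 + √2*√(235 + 311)) = √(-48888/325945 + √2*√546) = √(-48888/325945 + 2*√273)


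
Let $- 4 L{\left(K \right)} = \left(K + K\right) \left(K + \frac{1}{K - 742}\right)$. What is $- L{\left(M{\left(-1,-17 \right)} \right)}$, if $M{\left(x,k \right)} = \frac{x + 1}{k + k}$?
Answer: $0$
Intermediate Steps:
$M{\left(x,k \right)} = \frac{1 + x}{2 k}$
$L{\left(K \right)} = - \frac{K \left(K + \frac{1}{-742 + K}\right)}{2}$ ($L{\left(K \right)} = - \frac{\left(K + K\right) \left(K + \frac{1}{K - 742}\right)}{4} = - \frac{2 K \left(K + \frac{1}{-742 + K}\right)}{4} = - \frac{K \left(K + \frac{1}{-742 + K}\right)}{2}$)
$- L{\left(M{\left(-1,-17 \right)} \right)} = - \frac{\frac{1 - 1}{2 \left(-17\right)} \left(-1 - \left(\frac{1 - 1}{2 \left(-17\right)}\right)^{2} + 742 \frac{1 - 1}{2 \left(-17\right)}\right)}{2 \left(-742 + \frac{1 - 1}{2 \left(-17\right)}\right)} = - \frac{\frac{1}{2} \left(- \frac{1}{17}\right) 0 \left(-1 - \left(\frac{1}{2} \left(- \frac{1}{17}\right) 0\right)^{2} + 742 \cdot \frac{1}{2} \left(- \frac{1}{17}\right) 0\right)}{2 \left(-742 + \frac{1}{2} \left(- \frac{1}{17}\right) 0\right)} = - \frac{0 \left(-1 - 0^{2} + 742 \cdot 0\right)}{2 \left(-742 + 0\right)} = - \frac{0 \left(-1 - 0 + 0\right)}{2 \left(-742\right)} = - \frac{0 \left(-1\right) \left(-1 + 0 + 0\right)}{2 \cdot 742} = - \frac{0 \left(-1\right) \left(-1\right)}{2 \cdot 742} = \left(-1\right) 0 = 0$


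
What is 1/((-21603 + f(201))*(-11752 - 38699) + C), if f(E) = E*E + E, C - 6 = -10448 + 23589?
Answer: -1/958505402 ≈ -1.0433e-9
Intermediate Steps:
C = 13147 (C = 6 + (-10448 + 23589) = 6 + 13141 = 13147)
f(E) = E + E**2 (f(E) = E**2 + E = E + E**2)
1/((-21603 + f(201))*(-11752 - 38699) + C) = 1/((-21603 + 201*(1 + 201))*(-11752 - 38699) + 13147) = 1/((-21603 + 201*202)*(-50451) + 13147) = 1/((-21603 + 40602)*(-50451) + 13147) = 1/(18999*(-50451) + 13147) = 1/(-958518549 + 13147) = 1/(-958505402) = -1/958505402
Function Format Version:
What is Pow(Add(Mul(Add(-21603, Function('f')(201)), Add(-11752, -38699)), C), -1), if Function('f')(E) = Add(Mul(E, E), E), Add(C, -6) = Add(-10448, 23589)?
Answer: Rational(-1, 958505402) ≈ -1.0433e-9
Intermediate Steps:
C = 13147 (C = Add(6, Add(-10448, 23589)) = Add(6, 13141) = 13147)
Function('f')(E) = Add(E, Pow(E, 2)) (Function('f')(E) = Add(Pow(E, 2), E) = Add(E, Pow(E, 2)))
Pow(Add(Mul(Add(-21603, Function('f')(201)), Add(-11752, -38699)), C), -1) = Pow(Add(Mul(Add(-21603, Mul(201, Add(1, 201))), Add(-11752, -38699)), 13147), -1) = Pow(Add(Mul(Add(-21603, Mul(201, 202)), -50451), 13147), -1) = Pow(Add(Mul(Add(-21603, 40602), -50451), 13147), -1) = Pow(Add(Mul(18999, -50451), 13147), -1) = Pow(Add(-958518549, 13147), -1) = Pow(-958505402, -1) = Rational(-1, 958505402)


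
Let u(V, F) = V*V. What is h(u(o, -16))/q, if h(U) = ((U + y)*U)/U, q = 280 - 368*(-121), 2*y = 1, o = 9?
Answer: 163/89616 ≈ 0.0018189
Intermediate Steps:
y = ½ (y = (½)*1 = ½ ≈ 0.50000)
u(V, F) = V²
q = 44808 (q = 280 + 44528 = 44808)
h(U) = ½ + U (h(U) = ((U + ½)*U)/U = ((½ + U)*U)/U = (U*(½ + U))/U = ½ + U)
h(u(o, -16))/q = (½ + 9²)/44808 = (½ + 81)*(1/44808) = (163/2)*(1/44808) = 163/89616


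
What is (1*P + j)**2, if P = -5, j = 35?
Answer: 900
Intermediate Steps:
(1*P + j)**2 = (1*(-5) + 35)**2 = (-5 + 35)**2 = 30**2 = 900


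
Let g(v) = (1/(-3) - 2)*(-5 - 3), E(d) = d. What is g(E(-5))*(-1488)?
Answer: -27776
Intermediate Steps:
g(v) = 56/3 (g(v) = (-1/3 - 2)*(-8) = -7/3*(-8) = 56/3)
g(E(-5))*(-1488) = (56/3)*(-1488) = -27776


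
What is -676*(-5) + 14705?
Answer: 18085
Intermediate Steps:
-676*(-5) + 14705 = 3380 + 14705 = 18085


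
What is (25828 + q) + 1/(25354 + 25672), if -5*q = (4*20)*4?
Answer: 1314633865/51026 ≈ 25764.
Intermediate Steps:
q = -64 (q = -4*20*4/5 = -16*4 = -⅕*320 = -64)
(25828 + q) + 1/(25354 + 25672) = (25828 - 64) + 1/(25354 + 25672) = 25764 + 1/51026 = 1314633865/51026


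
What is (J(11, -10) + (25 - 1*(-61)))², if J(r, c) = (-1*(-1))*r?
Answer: 9409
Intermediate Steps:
J(r, c) = r (J(r, c) = 1*r = r)
(J(11, -10) + (25 - 1*(-61)))² = (11 + (25 - 1*(-61)))² = (11 + (25 + 61))² = (11 + 86)² = 97² = 9409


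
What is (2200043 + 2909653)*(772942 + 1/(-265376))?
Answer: 32753192268066498/8293 ≈ 3.9495e+12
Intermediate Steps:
(2200043 + 2909653)*(772942 + 1/(-265376)) = 5109696*(772942 - 1/265376) = 5109696*(205120256191/265376) = 32753192268066498/8293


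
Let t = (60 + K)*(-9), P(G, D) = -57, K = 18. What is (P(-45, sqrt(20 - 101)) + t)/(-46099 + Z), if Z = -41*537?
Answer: 759/68116 ≈ 0.011143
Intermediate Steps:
Z = -22017
t = -702 (t = (60 + 18)*(-9) = 78*(-9) = -702)
(P(-45, sqrt(20 - 101)) + t)/(-46099 + Z) = (-57 - 702)/(-46099 - 22017) = -759/(-68116) = -759*(-1/68116) = 759/68116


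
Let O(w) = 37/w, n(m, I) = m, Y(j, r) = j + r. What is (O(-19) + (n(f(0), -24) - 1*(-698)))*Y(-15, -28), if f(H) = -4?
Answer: -565407/19 ≈ -29758.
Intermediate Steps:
(O(-19) + (n(f(0), -24) - 1*(-698)))*Y(-15, -28) = (37/(-19) + (-4 - 1*(-698)))*(-15 - 28) = (37*(-1/19) + (-4 + 698))*(-43) = (-37/19 + 694)*(-43) = (13149/19)*(-43) = -565407/19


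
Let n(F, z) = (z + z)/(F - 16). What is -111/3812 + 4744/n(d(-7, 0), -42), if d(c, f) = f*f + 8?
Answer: 36165925/80052 ≈ 451.78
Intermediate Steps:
d(c, f) = 8 + f**2 (d(c, f) = f**2 + 8 = 8 + f**2)
n(F, z) = 2*z/(-16 + F) (n(F, z) = (2*z)/(-16 + F) = 2*z/(-16 + F))
-111/3812 + 4744/n(d(-7, 0), -42) = -111/3812 + 4744/((2*(-42)/(-16 + (8 + 0**2)))) = -111*1/3812 + 4744/((2*(-42)/(-16 + (8 + 0)))) = -111/3812 + 4744/((2*(-42)/(-16 + 8))) = -111/3812 + 4744/((2*(-42)/(-8))) = -111/3812 + 4744/((2*(-42)*(-1/8))) = -111/3812 + 4744/(21/2) = -111/3812 + 4744*(2/21) = -111/3812 + 9488/21 = 36165925/80052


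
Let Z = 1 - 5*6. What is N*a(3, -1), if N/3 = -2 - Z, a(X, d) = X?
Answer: 243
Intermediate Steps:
Z = -29 (Z = 1 - 30 = -29)
N = 81 (N = 3*(-2 - 1*(-29)) = 3*(-2 + 29) = 3*27 = 81)
N*a(3, -1) = 81*3 = 243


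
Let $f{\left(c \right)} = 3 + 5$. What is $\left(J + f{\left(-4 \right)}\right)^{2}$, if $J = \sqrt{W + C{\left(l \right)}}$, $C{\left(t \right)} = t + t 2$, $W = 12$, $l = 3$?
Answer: $\left(8 + \sqrt{21}\right)^{2} \approx 158.32$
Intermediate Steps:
$f{\left(c \right)} = 8$
$C{\left(t \right)} = 3 t$ ($C{\left(t \right)} = t + 2 t = 3 t$)
$J = \sqrt{21}$ ($J = \sqrt{12 + 3 \cdot 3} = \sqrt{12 + 9} = \sqrt{21} \approx 4.5826$)
$\left(J + f{\left(-4 \right)}\right)^{2} = \left(\sqrt{21} + 8\right)^{2} = \left(8 + \sqrt{21}\right)^{2}$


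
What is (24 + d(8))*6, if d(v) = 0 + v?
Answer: 192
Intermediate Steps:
d(v) = v
(24 + d(8))*6 = (24 + 8)*6 = 32*6 = 192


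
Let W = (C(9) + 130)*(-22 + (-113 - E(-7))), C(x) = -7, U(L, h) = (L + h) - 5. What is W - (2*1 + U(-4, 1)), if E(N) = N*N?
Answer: -22626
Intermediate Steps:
U(L, h) = -5 + L + h
E(N) = N²
W = -22632 (W = (-7 + 130)*(-22 + (-113 - 1*(-7)²)) = 123*(-22 + (-113 - 1*49)) = 123*(-22 + (-113 - 49)) = 123*(-22 - 162) = 123*(-184) = -22632)
W - (2*1 + U(-4, 1)) = -22632 - (2*1 + (-5 - 4 + 1)) = -22632 - (2 - 8) = -22632 - 1*(-6) = -22632 + 6 = -22626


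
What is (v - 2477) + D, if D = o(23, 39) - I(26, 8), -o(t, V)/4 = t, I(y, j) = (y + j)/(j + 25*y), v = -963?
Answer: -1162045/329 ≈ -3532.1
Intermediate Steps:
I(y, j) = (j + y)/(j + 25*y)
o(t, V) = -4*t
D = -30285/329 (D = -4*23 - (8 + 26)/(8 + 25*26) = -92 - 34/(8 + 650) = -92 - 34/658 = -92 - 1*17/329 = -92 - 17/329 = -30285/329 ≈ -92.052)
(v - 2477) + D = (-963 - 2477) - 30285/329 = -3440 - 30285/329 = -1162045/329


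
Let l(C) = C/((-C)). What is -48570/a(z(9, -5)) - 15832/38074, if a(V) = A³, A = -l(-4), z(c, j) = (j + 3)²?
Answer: -924635006/19037 ≈ -48570.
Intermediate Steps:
l(C) = -1 (l(C) = C*(-1/C) = -1)
z(c, j) = (3 + j)²
A = 1 (A = -1*(-1) = 1)
a(V) = 1 (a(V) = 1³ = 1)
-48570/a(z(9, -5)) - 15832/38074 = -48570/1 - 15832/38074 = -48570*1 - 15832*1/38074 = -48570 - 7916/19037 = -924635006/19037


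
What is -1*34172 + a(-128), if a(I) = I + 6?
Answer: -34294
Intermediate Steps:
a(I) = 6 + I
-1*34172 + a(-128) = -1*34172 + (6 - 128) = -34172 - 122 = -34294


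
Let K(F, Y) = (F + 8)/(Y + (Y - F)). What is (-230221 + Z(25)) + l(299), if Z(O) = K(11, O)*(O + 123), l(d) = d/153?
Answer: -457762270/1989 ≈ -2.3015e+5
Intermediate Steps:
K(F, Y) = (8 + F)/(-F + 2*Y)
l(d) = d/153 (l(d) = d*(1/153) = d/153)
Z(O) = -19*(123 + O)/(11 - 2*O) (Z(O) = ((-8 - 1*11)/(11 - 2*O))*(O + 123) = ((-8 - 11)/(11 - 2*O))*(123 + O) = (-19/(11 - 2*O))*(123 + O) = -19*(123 + O)/(11 - 2*O))
(-230221 + Z(25)) + l(299) = (-230221 + 19*(123 + 25)/(-11 + 2*25)) + (1/153)*299 = (-230221 + 19*148/(-11 + 50)) + 299/153 = (-230221 + 19*148/39) + 299/153 = (-230221 + 19*(1/39)*148) + 299/153 = (-230221 + 2812/39) + 299/153 = -8975807/39 + 299/153 = -457762270/1989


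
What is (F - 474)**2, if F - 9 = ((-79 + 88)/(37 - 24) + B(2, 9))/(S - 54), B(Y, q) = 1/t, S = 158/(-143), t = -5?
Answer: 5244874048561/24255625 ≈ 2.1623e+5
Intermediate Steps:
S = -158/143 (S = 158*(-1/143) = -158/143 ≈ -1.1049)
B(Y, q) = -1/5 (B(Y, q) = 1/(-5) = -1/5)
F = 44281/4925 (F = 9 + ((-79 + 88)/(37 - 24) - 1/5)/(-158/143 - 54) = 9 + (9/13 - 1/5)/(-7880/143) = 9 + (9*(1/13) - 1/5)*(-143/7880) = 9 + (9/13 - 1/5)*(-143/7880) = 9 + (32/65)*(-143/7880) = 9 - 44/4925 = 44281/4925 ≈ 8.9911)
(F - 474)**2 = (44281/4925 - 474)**2 = (-2290169/4925)**2 = 5244874048561/24255625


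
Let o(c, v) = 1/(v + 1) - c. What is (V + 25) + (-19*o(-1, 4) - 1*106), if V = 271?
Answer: 836/5 ≈ 167.20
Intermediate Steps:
o(c, v) = 1/(1 + v) - c
(V + 25) + (-19*o(-1, 4) - 1*106) = (271 + 25) + (-19*(1 - 1*(-1) - 1*(-1)*4)/(1 + 4) - 1*106) = 296 + (-19*(1 + 1 + 4)/5 - 106) = 296 + (-19*6/5 - 106) = 296 + (-114/5 - 106) = 296 - 644/5 = 836/5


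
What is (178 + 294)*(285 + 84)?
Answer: 174168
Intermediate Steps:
(178 + 294)*(285 + 84) = 472*369 = 174168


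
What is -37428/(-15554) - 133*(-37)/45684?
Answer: 893200993/355284468 ≈ 2.5140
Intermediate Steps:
-37428/(-15554) - 133*(-37)/45684 = -37428*(-1/15554) + 4921*(1/45684) = 18714/7777 + 4921/45684 = 893200993/355284468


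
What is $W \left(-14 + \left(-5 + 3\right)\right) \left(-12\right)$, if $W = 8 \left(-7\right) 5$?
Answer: $-53760$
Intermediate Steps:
$W = -280$ ($W = \left(-56\right) 5 = -280$)
$W \left(-14 + \left(-5 + 3\right)\right) \left(-12\right) = - 280 \left(-14 + \left(-5 + 3\right)\right) \left(-12\right) = - 280 \left(-14 - 2\right) \left(-12\right) = - 280 \left(\left(-16\right) \left(-12\right)\right) = \left(-280\right) 192 = -53760$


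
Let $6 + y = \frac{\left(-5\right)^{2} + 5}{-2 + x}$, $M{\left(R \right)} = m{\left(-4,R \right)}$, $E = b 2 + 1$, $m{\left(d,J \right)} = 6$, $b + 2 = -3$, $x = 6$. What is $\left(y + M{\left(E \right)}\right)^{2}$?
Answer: $\frac{225}{4} \approx 56.25$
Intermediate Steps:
$b = -5$ ($b = -2 - 3 = -5$)
$E = -9$ ($E = \left(-5\right) 2 + 1 = -10 + 1 = -9$)
$M{\left(R \right)} = 6$
$y = \frac{3}{2}$ ($y = -6 + \frac{\left(-5\right)^{2} + 5}{-2 + 6} = -6 + \frac{25 + 5}{4} = -6 + 30 \cdot \frac{1}{4} = -6 + \frac{15}{2} = \frac{3}{2} \approx 1.5$)
$\left(y + M{\left(E \right)}\right)^{2} = \left(\frac{3}{2} + 6\right)^{2} = \left(\frac{15}{2}\right)^{2} = \frac{225}{4}$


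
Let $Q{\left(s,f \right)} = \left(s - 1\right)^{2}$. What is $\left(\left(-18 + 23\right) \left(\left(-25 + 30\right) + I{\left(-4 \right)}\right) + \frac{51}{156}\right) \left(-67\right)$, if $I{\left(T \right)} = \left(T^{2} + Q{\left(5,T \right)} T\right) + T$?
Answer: $\frac{817601}{52} \approx 15723.0$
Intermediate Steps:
$Q{\left(s,f \right)} = \left(-1 + s\right)^{2}$
$I{\left(T \right)} = T^{2} + 17 T$ ($I{\left(T \right)} = \left(T^{2} + \left(-1 + 5\right)^{2} T\right) + T = \left(T^{2} + 4^{2} T\right) + T = \left(T^{2} + 16 T\right) + T = T^{2} + 17 T$)
$\left(\left(-18 + 23\right) \left(\left(-25 + 30\right) + I{\left(-4 \right)}\right) + \frac{51}{156}\right) \left(-67\right) = \left(\left(-18 + 23\right) \left(\left(-25 + 30\right) - 4 \left(17 - 4\right)\right) + \frac{51}{156}\right) \left(-67\right) = \left(5 \left(5 - 52\right) + 51 \cdot \frac{1}{156}\right) \left(-67\right) = \left(5 \left(5 - 52\right) + \frac{17}{52}\right) \left(-67\right) = \left(5 \left(-47\right) + \frac{17}{52}\right) \left(-67\right) = \left(-235 + \frac{17}{52}\right) \left(-67\right) = \left(- \frac{12203}{52}\right) \left(-67\right) = \frac{817601}{52}$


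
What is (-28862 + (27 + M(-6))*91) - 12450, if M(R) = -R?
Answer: -38309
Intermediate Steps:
(-28862 + (27 + M(-6))*91) - 12450 = (-28862 + (27 - 1*(-6))*91) - 12450 = (-28862 + (27 + 6)*91) - 12450 = (-28862 + 33*91) - 12450 = (-28862 + 3003) - 12450 = -25859 - 12450 = -38309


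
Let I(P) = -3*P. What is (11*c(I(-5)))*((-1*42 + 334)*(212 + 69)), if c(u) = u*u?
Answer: 203078700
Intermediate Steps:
c(u) = u²
(11*c(I(-5)))*((-1*42 + 334)*(212 + 69)) = (11*(-3*(-5))²)*((-1*42 + 334)*(212 + 69)) = (11*15²)*((-42 + 334)*281) = (11*225)*(292*281) = 2475*82052 = 203078700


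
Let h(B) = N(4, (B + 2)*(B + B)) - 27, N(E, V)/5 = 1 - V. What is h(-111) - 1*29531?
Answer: -150543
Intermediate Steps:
N(E, V) = 5 - 5*V (N(E, V) = 5*(1 - V) = 5 - 5*V)
h(B) = -22 - 10*B*(2 + B) (h(B) = (5 - 5*(B + 2)*(B + B)) - 27 = (5 - 5*(2 + B)*2*B) - 27 = (5 - 10*B*(2 + B)) - 27 = -22 - 10*B*(2 + B))
h(-111) - 1*29531 = (-22 - 10*(-111)*(2 - 111)) - 1*29531 = (-22 - 10*(-111)*(-109)) - 29531 = (-22 - 120990) - 29531 = -121012 - 29531 = -150543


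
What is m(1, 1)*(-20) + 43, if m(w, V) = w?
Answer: 23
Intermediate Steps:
m(1, 1)*(-20) + 43 = 1*(-20) + 43 = -20 + 43 = 23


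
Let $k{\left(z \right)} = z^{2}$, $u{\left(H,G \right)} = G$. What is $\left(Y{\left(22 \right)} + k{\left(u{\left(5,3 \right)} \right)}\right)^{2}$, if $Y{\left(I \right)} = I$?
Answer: $961$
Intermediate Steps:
$\left(Y{\left(22 \right)} + k{\left(u{\left(5,3 \right)} \right)}\right)^{2} = \left(22 + 3^{2}\right)^{2} = \left(22 + 9\right)^{2} = 31^{2} = 961$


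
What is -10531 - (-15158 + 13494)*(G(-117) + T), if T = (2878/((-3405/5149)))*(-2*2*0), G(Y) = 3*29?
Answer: 134237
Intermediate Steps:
G(Y) = 87
T = 0 (T = (2878/((-3405*1/5149)))*(-4*0) = (2878/(-3405/5149))*0 = (2878*(-5149/3405))*0 = -14818822/3405*0 = 0)
-10531 - (-15158 + 13494)*(G(-117) + T) = -10531 - (-15158 + 13494)*(87 + 0) = -10531 - (-1664)*87 = -10531 - 1*(-144768) = -10531 + 144768 = 134237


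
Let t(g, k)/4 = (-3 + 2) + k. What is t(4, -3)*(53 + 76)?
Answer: -2064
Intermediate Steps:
t(g, k) = -4 + 4*k (t(g, k) = 4*((-3 + 2) + k) = 4*(-1 + k) = -4 + 4*k)
t(4, -3)*(53 + 76) = (-4 + 4*(-3))*(53 + 76) = (-4 - 12)*129 = -16*129 = -2064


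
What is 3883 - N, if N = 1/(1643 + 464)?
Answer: 8181480/2107 ≈ 3883.0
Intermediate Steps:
N = 1/2107 ≈ 0.00047461
3883 - N = 3883 - 1*1/2107 = 3883 - 1/2107 = 8181480/2107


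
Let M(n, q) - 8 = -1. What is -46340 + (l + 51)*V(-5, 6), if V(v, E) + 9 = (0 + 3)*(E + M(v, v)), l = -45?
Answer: -46160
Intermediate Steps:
M(n, q) = 7 (M(n, q) = 8 - 1 = 7)
V(v, E) = 12 + 3*E (V(v, E) = -9 + (0 + 3)*(E + 7) = -9 + 3*(7 + E) = -9 + (21 + 3*E) = 12 + 3*E)
-46340 + (l + 51)*V(-5, 6) = -46340 + (-45 + 51)*(12 + 3*6) = -46340 + 6*(12 + 18) = -46340 + 6*30 = -46340 + 180 = -46160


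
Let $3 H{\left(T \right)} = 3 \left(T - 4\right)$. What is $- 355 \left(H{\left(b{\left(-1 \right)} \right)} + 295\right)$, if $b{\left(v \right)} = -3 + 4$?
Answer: $-103660$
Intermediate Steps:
$b{\left(v \right)} = 1$
$H{\left(T \right)} = -4 + T$ ($H{\left(T \right)} = \frac{3 \left(T - 4\right)}{3} = \frac{3 \left(-4 + T\right)}{3} = \frac{-12 + 3 T}{3} = -4 + T$)
$- 355 \left(H{\left(b{\left(-1 \right)} \right)} + 295\right) = - 355 \left(\left(-4 + 1\right) + 295\right) = - 355 \left(-3 + 295\right) = \left(-355\right) 292 = -103660$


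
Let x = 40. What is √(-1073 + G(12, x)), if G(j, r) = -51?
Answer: 2*I*√281 ≈ 33.526*I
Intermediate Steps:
√(-1073 + G(12, x)) = √(-1073 - 51) = √(-1124) = 2*I*√281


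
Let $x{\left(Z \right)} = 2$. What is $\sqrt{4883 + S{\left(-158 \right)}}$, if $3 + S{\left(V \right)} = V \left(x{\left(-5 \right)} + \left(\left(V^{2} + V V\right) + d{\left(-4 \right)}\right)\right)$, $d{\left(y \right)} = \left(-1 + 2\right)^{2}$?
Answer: $i \sqrt{7884218} \approx 2807.9 i$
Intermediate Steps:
$d{\left(y \right)} = 1$ ($d{\left(y \right)} = 1^{2} = 1$)
$S{\left(V \right)} = -3 + V \left(3 + 2 V^{2}\right)$ ($S{\left(V \right)} = -3 + V \left(2 + \left(\left(V^{2} + V V\right) + 1\right)\right) = -3 + V \left(2 + \left(\left(V^{2} + V^{2}\right) + 1\right)\right) = -3 + V \left(2 + \left(2 V^{2} + 1\right)\right) = -3 + V \left(2 + \left(1 + 2 V^{2}\right)\right) = -3 + V \left(3 + 2 V^{2}\right)$)
$\sqrt{4883 + S{\left(-158 \right)}} = \sqrt{4883 + \left(-3 + 2 \left(-158\right)^{3} + 3 \left(-158\right)\right)} = \sqrt{4883 - 7889101} = \sqrt{-7884218} = i \sqrt{7884218}$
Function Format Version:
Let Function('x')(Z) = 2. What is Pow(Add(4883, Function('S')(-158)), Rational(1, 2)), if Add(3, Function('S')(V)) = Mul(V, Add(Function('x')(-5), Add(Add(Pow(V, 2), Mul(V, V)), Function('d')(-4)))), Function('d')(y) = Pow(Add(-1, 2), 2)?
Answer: Mul(I, Pow(7884218, Rational(1, 2))) ≈ Mul(2807.9, I)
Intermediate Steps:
Function('d')(y) = 1 (Function('d')(y) = Pow(1, 2) = 1)
Function('S')(V) = Add(-3, Mul(V, Add(3, Mul(2, Pow(V, 2))))) (Function('S')(V) = Add(-3, Mul(V, Add(2, Add(Add(Pow(V, 2), Mul(V, V)), 1)))) = Add(-3, Mul(V, Add(2, Add(Add(Pow(V, 2), Pow(V, 2)), 1)))) = Add(-3, Mul(V, Add(2, Add(Mul(2, Pow(V, 2)), 1)))) = Add(-3, Mul(V, Add(2, Add(1, Mul(2, Pow(V, 2)))))) = Add(-3, Mul(V, Add(3, Mul(2, Pow(V, 2))))))
Pow(Add(4883, Function('S')(-158)), Rational(1, 2)) = Pow(Add(4883, Add(-3, Mul(2, Pow(-158, 3)), Mul(3, -158))), Rational(1, 2)) = Pow(Add(4883, Add(-3, Mul(2, -3944312), -474)), Rational(1, 2)) = Pow(Add(4883, Add(-3, -7888624, -474)), Rational(1, 2)) = Pow(Add(4883, -7889101), Rational(1, 2)) = Pow(-7884218, Rational(1, 2)) = Mul(I, Pow(7884218, Rational(1, 2)))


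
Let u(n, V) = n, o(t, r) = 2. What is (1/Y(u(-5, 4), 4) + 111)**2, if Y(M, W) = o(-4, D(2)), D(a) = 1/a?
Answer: 49729/4 ≈ 12432.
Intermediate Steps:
Y(M, W) = 2
(1/Y(u(-5, 4), 4) + 111)**2 = (1/2 + 111)**2 = (223/2)**2 = 49729/4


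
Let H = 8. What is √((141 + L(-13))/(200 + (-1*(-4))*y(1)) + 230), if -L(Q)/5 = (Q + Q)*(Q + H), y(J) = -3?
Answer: √2008357/94 ≈ 15.076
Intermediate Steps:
L(Q) = -10*Q*(8 + Q) (L(Q) = -5*(Q + Q)*(Q + 8) = -5*2*Q*(8 + Q) = -10*Q*(8 + Q))
√((141 + L(-13))/(200 + (-1*(-4))*y(1)) + 230) = √((141 - 10*(-13)*(8 - 13))/(200 - 1*(-4)*(-3)) + 230) = √((141 - 10*(-13)*(-5))/(200 + 4*(-3)) + 230) = √((141 - 650)/(200 - 12) + 230) = √(-509/188 + 230) = √(42731/188) = √2008357/94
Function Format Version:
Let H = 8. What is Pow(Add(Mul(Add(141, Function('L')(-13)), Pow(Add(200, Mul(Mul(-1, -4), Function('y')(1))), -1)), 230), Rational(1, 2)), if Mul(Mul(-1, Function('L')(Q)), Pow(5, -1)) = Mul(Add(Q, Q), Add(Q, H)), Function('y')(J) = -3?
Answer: Mul(Rational(1, 94), Pow(2008357, Rational(1, 2))) ≈ 15.076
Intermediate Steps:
Function('L')(Q) = Mul(-10, Q, Add(8, Q)) (Function('L')(Q) = Mul(-5, Mul(Add(Q, Q), Add(Q, 8))) = Mul(-5, Mul(Mul(2, Q), Add(8, Q))) = Mul(-5, Mul(2, Q, Add(8, Q))) = Mul(-10, Q, Add(8, Q)))
Pow(Add(Mul(Add(141, Function('L')(-13)), Pow(Add(200, Mul(Mul(-1, -4), Function('y')(1))), -1)), 230), Rational(1, 2)) = Pow(Add(Mul(Add(141, Mul(-10, -13, Add(8, -13))), Pow(Add(200, Mul(Mul(-1, -4), -3)), -1)), 230), Rational(1, 2)) = Pow(Add(Mul(Add(141, Mul(-10, -13, -5)), Pow(Add(200, Mul(4, -3)), -1)), 230), Rational(1, 2)) = Pow(Add(Mul(Add(141, -650), Pow(Add(200, -12), -1)), 230), Rational(1, 2)) = Pow(Add(Mul(-509, Pow(188, -1)), 230), Rational(1, 2)) = Pow(Add(Mul(-509, Rational(1, 188)), 230), Rational(1, 2)) = Pow(Add(Rational(-509, 188), 230), Rational(1, 2)) = Pow(Rational(42731, 188), Rational(1, 2)) = Mul(Rational(1, 94), Pow(2008357, Rational(1, 2)))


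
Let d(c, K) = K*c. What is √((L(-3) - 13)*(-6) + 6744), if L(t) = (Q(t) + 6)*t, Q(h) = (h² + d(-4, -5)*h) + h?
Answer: 3*√662 ≈ 77.188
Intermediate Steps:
Q(h) = h² + 21*h (Q(h) = (h² + (-5*(-4))*h) + h = (h² + 20*h) + h = h² + 21*h)
L(t) = t*(6 + t*(21 + t)) (L(t) = (t*(21 + t) + 6)*t = (6 + t*(21 + t))*t = t*(6 + t*(21 + t)))
√((L(-3) - 13)*(-6) + 6744) = √((-3*(6 - 3*(21 - 3)) - 13)*(-6) + 6744) = √((-3*(6 - 3*18) - 13)*(-6) + 6744) = √((-3*(6 - 54) - 13)*(-6) + 6744) = √((-3*(-48) - 13)*(-6) + 6744) = √((144 - 13)*(-6) + 6744) = √(131*(-6) + 6744) = √(-786 + 6744) = √5958 = 3*√662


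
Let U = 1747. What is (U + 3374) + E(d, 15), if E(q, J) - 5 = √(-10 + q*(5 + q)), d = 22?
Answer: 5126 + 2*√146 ≈ 5150.2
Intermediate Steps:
E(q, J) = 5 + √(-10 + q*(5 + q))
(U + 3374) + E(d, 15) = (1747 + 3374) + (5 + √(-10 + 22² + 5*22)) = 5121 + (5 + √(-10 + 484 + 110)) = 5121 + (5 + √584) = 5121 + (5 + 2*√146) = 5126 + 2*√146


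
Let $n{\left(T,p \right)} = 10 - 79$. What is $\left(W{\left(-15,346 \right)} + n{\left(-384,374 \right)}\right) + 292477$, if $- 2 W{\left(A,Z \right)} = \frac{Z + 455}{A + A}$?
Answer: $\frac{5848427}{20} \approx 2.9242 \cdot 10^{5}$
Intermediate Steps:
$W{\left(A,Z \right)} = - \frac{455 + Z}{4 A}$ ($W{\left(A,Z \right)} = - \frac{\left(Z + 455\right) \frac{1}{A + A}}{2} = - \frac{\left(455 + Z\right) \frac{1}{2 A}}{2} = - \frac{\frac{1}{2} \frac{1}{A} \left(455 + Z\right)}{2} = - \frac{455 + Z}{4 A}$)
$n{\left(T,p \right)} = -69$ ($n{\left(T,p \right)} = 10 - 79 = -69$)
$\left(W{\left(-15,346 \right)} + n{\left(-384,374 \right)}\right) + 292477 = \left(\frac{-455 - 346}{4 \left(-15\right)} - 69\right) + 292477 = \left(\frac{1}{4} \left(- \frac{1}{15}\right) \left(-455 - 346\right) - 69\right) + 292477 = \left(\frac{1}{4} \left(- \frac{1}{15}\right) \left(-801\right) - 69\right) + 292477 = \left(\frac{267}{20} - 69\right) + 292477 = - \frac{1113}{20} + 292477 = \frac{5848427}{20}$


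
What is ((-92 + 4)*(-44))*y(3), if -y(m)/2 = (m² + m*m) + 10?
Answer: -216832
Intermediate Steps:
y(m) = -20 - 4*m² (y(m) = -2*((m² + m*m) + 10) = -2*((m² + m²) + 10) = -2*(2*m² + 10) = -2*(10 + 2*m²) = -20 - 4*m²)
((-92 + 4)*(-44))*y(3) = ((-92 + 4)*(-44))*(-20 - 4*3²) = (-88*(-44))*(-20 - 4*9) = 3872*(-20 - 36) = 3872*(-56) = -216832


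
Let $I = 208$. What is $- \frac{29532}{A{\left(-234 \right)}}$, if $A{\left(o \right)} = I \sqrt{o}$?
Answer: $\frac{2461 i \sqrt{26}}{1352} \approx 9.2816 i$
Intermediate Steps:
$A{\left(o \right)} = 208 \sqrt{o}$
$- \frac{29532}{A{\left(-234 \right)}} = - \frac{29532}{208 \sqrt{-234}} = - \frac{29532}{208 \cdot 3 i \sqrt{26}} = - \frac{29532}{624 i \sqrt{26}} = - 29532 \left(- \frac{i \sqrt{26}}{16224}\right) = \frac{2461 i \sqrt{26}}{1352}$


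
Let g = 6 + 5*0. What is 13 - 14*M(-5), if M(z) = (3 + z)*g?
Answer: 181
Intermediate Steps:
g = 6 (g = 6 + 0 = 6)
M(z) = 18 + 6*z (M(z) = (3 + z)*6 = 18 + 6*z)
13 - 14*M(-5) = 13 - 14*(18 + 6*(-5)) = 13 - 14*(18 - 30) = 13 - 14*(-12) = 13 + 168 = 181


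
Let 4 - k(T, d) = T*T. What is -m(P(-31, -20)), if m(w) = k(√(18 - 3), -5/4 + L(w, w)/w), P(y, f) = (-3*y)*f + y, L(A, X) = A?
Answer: 11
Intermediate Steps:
P(y, f) = y - 3*f*y (P(y, f) = -3*f*y + y = y - 3*f*y)
k(T, d) = 4 - T² (k(T, d) = 4 - T*T = 4 - T²)
m(w) = -11 (m(w) = 4 - (√(18 - 3))² = 4 - (√15)² = 4 - 1*15 = 4 - 15 = -11)
-m(P(-31, -20)) = -1*(-11) = 11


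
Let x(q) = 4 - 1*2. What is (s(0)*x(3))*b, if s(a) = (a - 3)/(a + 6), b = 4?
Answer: -4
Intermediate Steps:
x(q) = 2 (x(q) = 4 - 2 = 2)
s(a) = (-3 + a)/(6 + a)
(s(0)*x(3))*b = (((-3 + 0)/(6 + 0))*2)*4 = ((-3/6)*2)*4 = (((⅙)*(-3))*2)*4 = -½*2*4 = -1*4 = -4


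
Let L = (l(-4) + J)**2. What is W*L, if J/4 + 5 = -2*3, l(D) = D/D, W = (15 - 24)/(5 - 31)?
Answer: 16641/26 ≈ 640.04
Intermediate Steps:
W = 9/26 (W = -9/(-26) = -9*(-1/26) = 9/26 ≈ 0.34615)
l(D) = 1
J = -44 (J = -20 + 4*(-2*3) = -20 + 4*(-6) = -20 - 24 = -44)
L = 1849 (L = (1 - 44)**2 = (-43)**2 = 1849)
W*L = (9/26)*1849 = 16641/26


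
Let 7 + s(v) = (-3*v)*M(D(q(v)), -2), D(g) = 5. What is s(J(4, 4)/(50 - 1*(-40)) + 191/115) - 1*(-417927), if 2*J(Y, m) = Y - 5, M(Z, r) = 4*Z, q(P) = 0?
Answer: 28829627/69 ≈ 4.1782e+5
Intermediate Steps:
J(Y, m) = -5/2 + Y/2 (J(Y, m) = (Y - 5)/2 = (-5 + Y)/2 = -5/2 + Y/2)
s(v) = -7 - 60*v (s(v) = -7 + (-3*v)*(4*5) = -7 - 3*v*20 = -7 - 60*v)
s(J(4, 4)/(50 - 1*(-40)) + 191/115) - 1*(-417927) = (-7 - 60*((-5/2 + (½)*4)/(50 - 1*(-40)) + 191/115)) - 1*(-417927) = (-7 - 60*((-5/2 + 2)/(50 + 40) + 191*(1/115))) + 417927 = (-7 - 60*(-½/90 + 191/115)) + 417927 = (-7 - 60*(-½*1/90 + 191/115)) + 417927 = (-7 - 60*(-1/180 + 191/115)) + 417927 = (-7 - 60*6853/4140) + 417927 = (-7 - 6853/69) + 417927 = -7336/69 + 417927 = 28829627/69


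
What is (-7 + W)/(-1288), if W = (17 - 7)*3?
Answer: -1/56 ≈ -0.017857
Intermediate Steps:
W = 30 (W = 10*3 = 30)
(-7 + W)/(-1288) = (-7 + 30)/(-1288) = -1/1288*23 = -1/56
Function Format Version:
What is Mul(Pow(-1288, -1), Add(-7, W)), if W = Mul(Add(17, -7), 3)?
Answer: Rational(-1, 56) ≈ -0.017857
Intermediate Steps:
W = 30 (W = Mul(10, 3) = 30)
Mul(Pow(-1288, -1), Add(-7, W)) = Mul(Pow(-1288, -1), Add(-7, 30)) = Mul(Rational(-1, 1288), 23) = Rational(-1, 56)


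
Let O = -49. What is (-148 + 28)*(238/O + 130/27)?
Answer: 320/63 ≈ 5.0794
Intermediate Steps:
(-148 + 28)*(238/O + 130/27) = (-148 + 28)*(238/(-49) + 130/27) = -120*(238*(-1/49) + 130*(1/27)) = -120*(-34/7 + 130/27) = -120*(-8/189) = 320/63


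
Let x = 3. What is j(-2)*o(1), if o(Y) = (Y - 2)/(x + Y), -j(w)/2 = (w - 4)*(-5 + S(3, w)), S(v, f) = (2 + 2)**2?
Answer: -33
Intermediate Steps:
S(v, f) = 16 (S(v, f) = 4**2 = 16)
j(w) = 88 - 22*w (j(w) = -2*(w - 4)*(-5 + 16) = -2*(-4 + w)*11 = -2*(-44 + 11*w) = 88 - 22*w)
o(Y) = (-2 + Y)/(3 + Y) (o(Y) = (Y - 2)/(3 + Y) = (-2 + Y)/(3 + Y))
j(-2)*o(1) = (88 - 22*(-2))*((-2 + 1)/(3 + 1)) = (88 + 44)*(-1/4) = 132*((1/4)*(-1)) = 132*(-1/4) = -33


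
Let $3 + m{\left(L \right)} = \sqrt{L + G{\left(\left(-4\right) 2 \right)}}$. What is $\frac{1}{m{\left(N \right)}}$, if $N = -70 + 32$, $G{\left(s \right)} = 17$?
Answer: $- \frac{1}{10} - \frac{i \sqrt{21}}{30} \approx -0.1 - 0.15275 i$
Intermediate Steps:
$N = -38$
$m{\left(L \right)} = -3 + \sqrt{17 + L}$ ($m{\left(L \right)} = -3 + \sqrt{L + 17} = -3 + \sqrt{17 + L}$)
$\frac{1}{m{\left(N \right)}} = \frac{1}{-3 + \sqrt{17 - 38}} = \frac{1}{-3 + \sqrt{-21}} = \frac{1}{-3 + i \sqrt{21}}$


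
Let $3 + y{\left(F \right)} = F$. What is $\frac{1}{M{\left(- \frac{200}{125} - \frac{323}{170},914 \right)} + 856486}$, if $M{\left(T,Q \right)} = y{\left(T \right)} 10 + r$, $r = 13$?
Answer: $\frac{1}{856434} \approx 1.1676 \cdot 10^{-6}$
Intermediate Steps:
$y{\left(F \right)} = -3 + F$
$M{\left(T,Q \right)} = -17 + 10 T$ ($M{\left(T,Q \right)} = \left(-3 + T\right) 10 + 13 = \left(-30 + 10 T\right) + 13 = -17 + 10 T$)
$\frac{1}{M{\left(- \frac{200}{125} - \frac{323}{170},914 \right)} + 856486} = \frac{1}{\left(-17 + 10 \left(- \frac{200}{125} - \frac{323}{170}\right)\right) + 856486} = \frac{1}{\left(-17 + 10 \left(\left(-200\right) \frac{1}{125} - \frac{19}{10}\right)\right) + 856486} = \frac{1}{\left(-17 + 10 \left(- \frac{8}{5} - \frac{19}{10}\right)\right) + 856486} = \frac{1}{\left(-17 + 10 \left(- \frac{7}{2}\right)\right) + 856486} = \frac{1}{\left(-17 - 35\right) + 856486} = \frac{1}{-52 + 856486} = \frac{1}{856434}$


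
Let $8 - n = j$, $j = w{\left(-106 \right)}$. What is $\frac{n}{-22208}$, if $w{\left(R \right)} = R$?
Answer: $- \frac{57}{11104} \approx -0.0051333$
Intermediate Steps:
$j = -106$
$n = 114$ ($n = 8 - -106 = 8 + 106 = 114$)
$\frac{n}{-22208} = \frac{114}{-22208} = 114 \left(- \frac{1}{22208}\right) = - \frac{57}{11104}$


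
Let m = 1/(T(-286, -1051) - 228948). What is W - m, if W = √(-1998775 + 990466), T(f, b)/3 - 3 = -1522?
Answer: 1/233505 + I*√1008309 ≈ 4.2826e-6 + 1004.1*I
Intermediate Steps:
T(f, b) = -4557 (T(f, b) = 9 + 3*(-1522) = 9 - 4566 = -4557)
W = I*√1008309 (W = √(-1008309) = I*√1008309 ≈ 1004.1*I)
m = -1/233505 (m = 1/(-4557 - 228948) = 1/(-233505) = -1/233505 ≈ -4.2826e-6)
W - m = I*√1008309 - 1*(-1/233505) = I*√1008309 + 1/233505 = 1/233505 + I*√1008309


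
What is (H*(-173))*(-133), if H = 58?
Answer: 1334522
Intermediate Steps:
(H*(-173))*(-133) = (58*(-173))*(-133) = -10034*(-133) = 1334522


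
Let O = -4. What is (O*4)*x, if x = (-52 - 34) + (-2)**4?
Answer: 1120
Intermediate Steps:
x = -70 (x = -86 + 16 = -70)
(O*4)*x = -4*4*(-70) = -16*(-70) = 1120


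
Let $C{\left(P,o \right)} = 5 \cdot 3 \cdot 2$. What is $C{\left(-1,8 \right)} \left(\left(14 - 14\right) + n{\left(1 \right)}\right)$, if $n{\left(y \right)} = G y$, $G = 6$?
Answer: $180$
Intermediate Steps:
$n{\left(y \right)} = 6 y$
$C{\left(P,o \right)} = 30$ ($C{\left(P,o \right)} = 15 \cdot 2 = 30$)
$C{\left(-1,8 \right)} \left(\left(14 - 14\right) + n{\left(1 \right)}\right) = 30 \left(\left(14 - 14\right) + 6 \cdot 1\right) = 30 \left(\left(14 - 14\right) + 6\right) = 30 \left(0 + 6\right) = 30 \cdot 6 = 180$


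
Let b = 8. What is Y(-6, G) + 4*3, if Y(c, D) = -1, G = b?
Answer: 11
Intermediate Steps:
G = 8
Y(-6, G) + 4*3 = -1 + 4*3 = -1 + 12 = 11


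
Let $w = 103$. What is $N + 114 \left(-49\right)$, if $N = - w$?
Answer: $-5689$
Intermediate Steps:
$N = -103$ ($N = \left(-1\right) 103 = -103$)
$N + 114 \left(-49\right) = -103 + 114 \left(-49\right) = -103 - 5586 = -5689$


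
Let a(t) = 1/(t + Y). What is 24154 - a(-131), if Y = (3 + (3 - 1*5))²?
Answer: 3140021/130 ≈ 24154.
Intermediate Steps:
Y = 1 (Y = (3 + (3 - 5))² = (3 - 2)² = 1² = 1)
a(t) = 1/(1 + t) (a(t) = 1/(t + 1) = 1/(1 + t))
24154 - a(-131) = 24154 - 1/(1 - 131) = 24154 - 1/(-130) = 24154 - 1*(-1/130) = 24154 + 1/130 = 3140021/130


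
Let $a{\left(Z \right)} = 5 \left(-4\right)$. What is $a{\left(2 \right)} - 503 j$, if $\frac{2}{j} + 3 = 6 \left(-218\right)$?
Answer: $- \frac{25214}{1311} \approx -19.233$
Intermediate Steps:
$a{\left(Z \right)} = -20$
$j = - \frac{2}{1311}$ ($j = \frac{2}{-3 + 6 \left(-218\right)} = \frac{2}{-3 - 1308} = \frac{2}{-1311} = 2 \left(- \frac{1}{1311}\right) = - \frac{2}{1311} \approx -0.0015256$)
$a{\left(2 \right)} - 503 j = -20 - - \frac{1006}{1311} = -20 + \frac{1006}{1311} = - \frac{25214}{1311}$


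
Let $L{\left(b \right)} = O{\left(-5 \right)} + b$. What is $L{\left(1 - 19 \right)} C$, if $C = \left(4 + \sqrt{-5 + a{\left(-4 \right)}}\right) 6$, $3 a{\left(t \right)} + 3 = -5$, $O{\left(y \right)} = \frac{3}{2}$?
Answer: $-396 - 33 i \sqrt{69} \approx -396.0 - 274.12 i$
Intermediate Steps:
$O{\left(y \right)} = \frac{3}{2}$ ($O{\left(y \right)} = 3 \cdot \frac{1}{2} = \frac{3}{2}$)
$a{\left(t \right)} = - \frac{8}{3}$ ($a{\left(t \right)} = -1 + \frac{1}{3} \left(-5\right) = -1 - \frac{5}{3} = - \frac{8}{3}$)
$L{\left(b \right)} = \frac{3}{2} + b$
$C = 24 + 2 i \sqrt{69}$ ($C = \left(4 + \sqrt{-5 - \frac{8}{3}}\right) 6 = \left(4 + \sqrt{- \frac{23}{3}}\right) 6 = \left(4 + \frac{i \sqrt{69}}{3}\right) 6 = 24 + 2 i \sqrt{69} \approx 24.0 + 16.613 i$)
$L{\left(1 - 19 \right)} C = \left(\frac{3}{2} + \left(1 - 19\right)\right) \left(24 + 2 i \sqrt{69}\right) = \left(\frac{3}{2} - 18\right) \left(24 + 2 i \sqrt{69}\right) = - \frac{33 \left(24 + 2 i \sqrt{69}\right)}{2} = -396 - 33 i \sqrt{69}$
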